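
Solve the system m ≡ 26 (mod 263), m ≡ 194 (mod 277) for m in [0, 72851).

263⁻¹ mod 277: 263×178 ≡ 1 (mod 277), so 263⁻¹ ≡ 178.
m = 26 + 263×((194 − 26)×178 mod 277) = 26 + 263×265 = 69721.
Check: 69721 mod 263 = 26, 69721 mod 277 = 194. ✓

69721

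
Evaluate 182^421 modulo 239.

182^1 ≡ 182 (mod 239)
182^2 ≡ 182^2 = 33124 ≡ 142 (mod 239)
182^4 ≡ 142^2 = 20164 ≡ 88 (mod 239)
182^8 ≡ 88^2 = 7744 ≡ 96 (mod 239)
182^16 ≡ 96^2 = 9216 ≡ 134 (mod 239)
182^32 ≡ 134^2 = 17956 ≡ 31 (mod 239)
182^64 ≡ 31^2 = 961 ≡ 5 (mod 239)
182^128 ≡ 5^2 = 25 (mod 239)
182^256 ≡ 25^2 = 625 ≡ 147 (mod 239)
182^421 = 182^256 · 182^128 · 182^32 · 182^4 · 182^1 ≡ 147 · 25 · 31 · 88 · 182 (mod 239).
Accumulate the product:
147 · 25 = 3675 ≡ 90
90 · 31 = 2790 ≡ 161
161 · 88 = 14168 ≡ 67
67 · 182 = 12194 ≡ 5

5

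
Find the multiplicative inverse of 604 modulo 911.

911 = 1*604 + 307
604 = 1*307 + 297
307 = 1*297 + 10
297 = 29*10 + 7
10 = 1*7 + 3
7 = 2*3 + 1
3 = 3*1 + 0
gcd(604, 911) = 1, so the inverse exists.
Bézout: 1 = −181*911 + 273*604.
So 604⁻¹ ≡ 273 (mod 911).

273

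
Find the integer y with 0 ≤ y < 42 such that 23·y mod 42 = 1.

Run the extended Euclidean algorithm:
42 = 1×23 + 19
23 = 1×19 + 4
19 = 4×4 + 3
4 = 1×3 + 1
3 = 3×1 + 0
gcd(23, 42) = 1, so the inverse exists.
Bézout: 1 = −6×42 + 11×23.
So 23⁻¹ ≡ 11 (mod 42).

11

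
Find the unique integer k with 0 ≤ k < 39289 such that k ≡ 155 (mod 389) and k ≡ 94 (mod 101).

389⁻¹ mod 101: 389*74 ≡ 1 (mod 101), so 389⁻¹ ≡ 74.
k = 155 + 389*((94 − 155)*74 mod 101) = 155 + 389*31 = 12214.

12214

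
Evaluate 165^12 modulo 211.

25

Using repeated squaring:
165^1 ≡ 165 (mod 211)
165^2 ≡ 165^2 = 27225 ≡ 6 (mod 211)
165^4 ≡ 6^2 = 36 (mod 211)
165^8 ≡ 36^2 = 1296 ≡ 30 (mod 211)
165^12 = 165^8 * 165^4 ≡ 30 * 36 (mod 211).
30 * 36 = 1080 ≡ 25 (mod 211).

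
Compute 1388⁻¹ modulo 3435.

By the extended Euclidean algorithm:
3435 = 2×1388 + 659
1388 = 2×659 + 70
659 = 9×70 + 29
70 = 2×29 + 12
29 = 2×12 + 5
12 = 2×5 + 2
5 = 2×2 + 1
2 = 2×1 + 0
gcd(1388, 3435) = 1, so the inverse exists.
Bézout: 1 = 575×3435 − 1423×1388.
So 1388⁻¹ ≡ −1423 ≡ 2012 (mod 3435).

2012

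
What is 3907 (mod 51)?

31

3907 = 76·51 + 31, so 3907 ≡ 31 (mod 51).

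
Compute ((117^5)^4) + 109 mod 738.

190

(117)^5 ≡ 711 (mod 738)
(711)^4 ≡ 81 (mod 738)
81 + 109 = 190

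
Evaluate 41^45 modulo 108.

By square-and-multiply:
45 in binary is 101101, i.e. 45 = 32 + 8 + 4 + 1.
41^1 ≡ 41 (mod 108)
41^2 ≡ 41^2 = 1681 ≡ 61 (mod 108)
41^4 ≡ 61^2 = 3721 ≡ 49 (mod 108)
41^8 ≡ 49^2 = 2401 ≡ 25 (mod 108)
41^16 ≡ 25^2 = 625 ≡ 85 (mod 108)
41^32 ≡ 85^2 = 7225 ≡ 97 (mod 108)
41^45 = 41^32 * 41^8 * 41^4 * 41^1 ≡ 97 * 25 * 49 * 41 (mod 108).
Accumulate the product:
97 * 25 = 2425 ≡ 49
49 * 49 = 2401 ≡ 25
25 * 41 = 1025 ≡ 53

53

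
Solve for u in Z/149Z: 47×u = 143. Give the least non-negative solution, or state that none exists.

gcd(47, 149) = 1, so a unique solution mod 149 exists.
47⁻¹ ≡ 130 (mod 149).
u ≡ 130×143 ≡ 114 (mod 149).

114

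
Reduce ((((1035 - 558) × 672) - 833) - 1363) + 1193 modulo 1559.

1505

1035 - 558 = 477
477 × 672 = 320544 ≡ 949 (mod 1559)
949 - 833 = 116
116 - 1363 = -1247 ≡ 312 (mod 1559)
312 + 1193 = 1505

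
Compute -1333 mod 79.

-1333 = -17*79 + 10, so -1333 ≡ 10 (mod 79).

10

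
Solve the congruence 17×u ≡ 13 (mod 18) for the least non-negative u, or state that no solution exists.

gcd(17, 18) = 1, so a unique solution mod 18 exists.
17⁻¹ ≡ 17 (mod 18).
u ≡ 17×13 ≡ 5 (mod 18).

5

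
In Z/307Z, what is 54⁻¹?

199

Apply the Euclidean algorithm and back-substitute:
307 = 5·54 + 37
54 = 1·37 + 17
37 = 2·17 + 3
17 = 5·3 + 2
3 = 1·2 + 1
2 = 2·1 + 0
gcd(54, 307) = 1, so the inverse exists.
Back-substitute for 1:
1 = 1·3 − 1·2
  = −1·17 + 6·3
  = 6·37 − 13·17
  = −13·54 + 19·37
  = 19·307 − 108·54
So 54⁻¹ ≡ −108 ≡ 199 (mod 307).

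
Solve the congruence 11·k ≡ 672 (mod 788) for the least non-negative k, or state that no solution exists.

gcd(11, 788) = 1, so a unique solution mod 788 exists.
11⁻¹ ≡ 215 (mod 788).
k ≡ 215·672 ≡ 276 (mod 788).

276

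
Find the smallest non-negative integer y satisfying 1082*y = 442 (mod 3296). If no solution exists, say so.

369

gcd(1082, 3296) = 2, and 2 | 442, so solutions exist.
Divide through by 2: 541*y mod 1648 = 221.
541⁻¹ ≡ 725 (mod 1648).
y ≡ 725*221 ≡ 369 (mod 1648).
The smallest non-negative solution is y = 369.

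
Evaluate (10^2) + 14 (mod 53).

8

(10)^2 ≡ 47 (mod 53)
47 + 14 = 61 ≡ 8 (mod 53)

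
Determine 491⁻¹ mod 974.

974 = 1·491 + 483
491 = 1·483 + 8
483 = 60·8 + 3
8 = 2·3 + 2
3 = 1·2 + 1
2 = 2·1 + 0
gcd(491, 974) = 1, so the inverse exists.
Bézout: 1 = 184·974 − 365·491.
So 491⁻¹ ≡ −365 ≡ 609 (mod 974).

609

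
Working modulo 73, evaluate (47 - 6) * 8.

47 - 6 = 41
41 * 8 = 328 ≡ 36 (mod 73)

36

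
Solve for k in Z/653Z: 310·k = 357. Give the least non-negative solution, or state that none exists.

gcd(310, 653) = 1, so a unique solution mod 653 exists.
310⁻¹ ≡ 554 (mod 653).
k ≡ 554·357 ≡ 572 (mod 653).

572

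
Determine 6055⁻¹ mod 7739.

2091

7739 = 1·6055 + 1684
6055 = 3·1684 + 1003
1684 = 1·1003 + 681
1003 = 1·681 + 322
681 = 2·322 + 37
322 = 8·37 + 26
37 = 1·26 + 11
26 = 2·11 + 4
11 = 2·4 + 3
4 = 1·3 + 1
3 = 3·1 + 0
gcd(6055, 7739) = 1, so the inverse exists.
Back-substitute for 1:
1 = 1·4 − 1·3
  = −1·11 + 3·4
  = 3·26 − 7·11
  = −7·37 + 10·26
  = 10·322 − 87·37
  = −87·681 + 184·322
  = 184·1003 − 271·681
  = −271·1684 + 455·1003
  = 455·6055 − 1636·1684
  = −1636·7739 + 2091·6055
So 6055⁻¹ ≡ 2091 (mod 7739).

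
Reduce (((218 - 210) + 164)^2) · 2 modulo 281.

218 - 210 = 8
8 + 164 = 172
(172)^2 ≡ 79 (mod 281)
79 · 2 = 158

158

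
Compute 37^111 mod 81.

Compute successive squares:
111 in binary is 1101111, i.e. 111 = 64 + 32 + 8 + 4 + 2 + 1.
37^1 ≡ 37 (mod 81)
37^2 ≡ 37^2 = 1369 ≡ 73 (mod 81)
37^4 ≡ 73^2 = 5329 ≡ 64 (mod 81)
37^8 ≡ 64^2 = 4096 ≡ 46 (mod 81)
37^16 ≡ 46^2 = 2116 ≡ 10 (mod 81)
37^32 ≡ 10^2 = 100 ≡ 19 (mod 81)
37^64 ≡ 19^2 = 361 ≡ 37 (mod 81)
37^111 = 37^64 × 37^32 × 37^8 × 37^4 × 37^2 × 37^1 ≡ 37 × 19 × 46 × 64 × 73 × 37 (mod 81).
Accumulate the product:
37 × 19 = 703 ≡ 55
55 × 46 = 2530 ≡ 19
19 × 64 = 1216 ≡ 1
1 × 73 = 73
73 × 37 = 2701 ≡ 28

28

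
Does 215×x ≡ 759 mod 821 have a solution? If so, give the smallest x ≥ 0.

gcd(215, 821) = 1, so a unique solution mod 821 exists.
215⁻¹ ≡ 779 (mod 821).
x ≡ 779×759 ≡ 141 (mod 821).

141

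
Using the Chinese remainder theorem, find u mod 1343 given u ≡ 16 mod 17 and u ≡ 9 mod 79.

1036

17⁻¹ mod 79: 17×14 ≡ 1 (mod 79), so 17⁻¹ ≡ 14.
u = 16 + 17×((9 − 16)×14 mod 79) = 16 + 17×60 = 1036.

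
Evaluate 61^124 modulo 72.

25

124 in binary is 1111100, i.e. 124 = 64 + 32 + 16 + 8 + 4.
61^1 ≡ 61 (mod 72)
61^2 ≡ 61^2 = 3721 ≡ 49 (mod 72)
61^4 ≡ 49^2 = 2401 ≡ 25 (mod 72)
61^8 ≡ 25^2 = 625 ≡ 49 (mod 72)
61^16 ≡ 49^2 = 2401 ≡ 25 (mod 72)
61^32 ≡ 25^2 = 625 ≡ 49 (mod 72)
61^64 ≡ 49^2 = 2401 ≡ 25 (mod 72)
61^124 = 61^64 × 61^32 × 61^16 × 61^8 × 61^4 ≡ 25 × 49 × 25 × 49 × 25 (mod 72).
Accumulate the product:
25 × 49 = 1225 ≡ 1
1 × 25 = 25
25 × 49 = 1225 ≡ 1
1 × 25 = 25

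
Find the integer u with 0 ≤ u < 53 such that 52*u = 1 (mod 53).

53 = 1·52 + 1
52 = 52·1 + 0
gcd(52, 53) = 1, so the inverse exists.
Back-substitute for 1:
1 = 1·53 − 1·52
So 52⁻¹ ≡ −1 ≡ 52 (mod 53).

52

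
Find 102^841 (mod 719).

102^1 ≡ 102 (mod 719)
102^2 ≡ 102^2 = 10404 ≡ 338 (mod 719)
102^4 ≡ 338^2 = 114244 ≡ 642 (mod 719)
102^8 ≡ 642^2 = 412164 ≡ 177 (mod 719)
102^16 ≡ 177^2 = 31329 ≡ 412 (mod 719)
102^32 ≡ 412^2 = 169744 ≡ 60 (mod 719)
102^64 ≡ 60^2 = 3600 ≡ 5 (mod 719)
102^128 ≡ 5^2 = 25 (mod 719)
102^256 ≡ 25^2 = 625 (mod 719)
102^512 ≡ 625^2 = 390625 ≡ 208 (mod 719)
102^841 = 102^512 × 102^256 × 102^64 × 102^8 × 102^1 ≡ 208 × 625 × 5 × 177 × 102 (mod 719).
Accumulate the product:
208 × 625 = 130000 ≡ 580
580 × 5 = 2900 ≡ 24
24 × 177 = 4248 ≡ 653
653 × 102 = 66606 ≡ 458

458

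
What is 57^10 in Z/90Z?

Compute successive squares:
10 in binary is 1010, i.e. 10 = 8 + 2.
57^1 ≡ 57 (mod 90)
57^2 ≡ 57^2 = 3249 ≡ 9 (mod 90)
57^4 ≡ 9^2 = 81 (mod 90)
57^8 ≡ 81^2 = 6561 ≡ 81 (mod 90)
57^10 = 57^8 × 57^2 ≡ 81 × 9 (mod 90).
81 × 9 = 729 ≡ 9 (mod 90).

9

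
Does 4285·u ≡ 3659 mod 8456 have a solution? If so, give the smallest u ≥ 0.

gcd(4285, 8456) = 1, so a unique solution mod 8456 exists.
4285⁻¹ ≡ 1261 (mod 8456).
u ≡ 1261·3659 ≡ 5479 (mod 8456).

5479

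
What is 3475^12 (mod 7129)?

Compute successive squares:
12 in binary is 1100, i.e. 12 = 8 + 4.
3475^1 ≡ 3475 (mod 7129)
3475^2 ≡ 3475^2 = 12075625 ≡ 6228 (mod 7129)
3475^4 ≡ 6228^2 = 38787984 ≡ 6224 (mod 7129)
3475^8 ≡ 6224^2 = 38738176 ≡ 6319 (mod 7129)
3475^12 = 3475^8 × 3475^4 ≡ 6319 × 6224 (mod 7129).
6319 × 6224 = 39329456 ≡ 5892 (mod 7129).

5892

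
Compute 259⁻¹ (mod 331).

331 = 1*259 + 72
259 = 3*72 + 43
72 = 1*43 + 29
43 = 1*29 + 14
29 = 2*14 + 1
14 = 14*1 + 0
gcd(259, 331) = 1, so the inverse exists.
Bézout: 1 = 18*331 − 23*259.
So 259⁻¹ ≡ −23 ≡ 308 (mod 331).

308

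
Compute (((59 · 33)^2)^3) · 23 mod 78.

59 · 33 = 1947 ≡ 75 (mod 78)
(75)^2 ≡ 9 (mod 78)
(9)^3 ≡ 27 (mod 78)
27 · 23 = 621 ≡ 75 (mod 78)

75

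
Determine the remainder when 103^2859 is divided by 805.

Compute successive squares:
103^1 ≡ 103 (mod 805)
103^2 ≡ 103^2 = 10609 ≡ 144 (mod 805)
103^4 ≡ 144^2 = 20736 ≡ 611 (mod 805)
103^8 ≡ 611^2 = 373321 ≡ 606 (mod 805)
103^16 ≡ 606^2 = 367236 ≡ 156 (mod 805)
103^32 ≡ 156^2 = 24336 ≡ 186 (mod 805)
103^64 ≡ 186^2 = 34596 ≡ 786 (mod 805)
103^128 ≡ 786^2 = 617796 ≡ 361 (mod 805)
103^256 ≡ 361^2 = 130321 ≡ 716 (mod 805)
103^512 ≡ 716^2 = 512656 ≡ 676 (mod 805)
103^1024 ≡ 676^2 = 456976 ≡ 541 (mod 805)
103^2048 ≡ 541^2 = 292681 ≡ 466 (mod 805)
103^2859 = 103^2048 × 103^512 × 103^256 × 103^32 × 103^8 × 103^2 × 103^1 ≡ 466 × 676 × 716 × 186 × 606 × 144 × 103 (mod 805).
Accumulate the product:
466 × 676 = 315016 ≡ 261
261 × 716 = 186876 ≡ 116
116 × 186 = 21576 ≡ 646
646 × 606 = 391476 ≡ 246
246 × 144 = 35424 ≡ 4
4 × 103 = 412

412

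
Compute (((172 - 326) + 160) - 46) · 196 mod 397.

100

172 - 326 = -154 ≡ 243 (mod 397)
243 + 160 = 403 ≡ 6 (mod 397)
6 - 46 = -40 ≡ 357 (mod 397)
357 · 196 = 69972 ≡ 100 (mod 397)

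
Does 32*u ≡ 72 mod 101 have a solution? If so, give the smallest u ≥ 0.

gcd(32, 101) = 1, so a unique solution mod 101 exists.
32⁻¹ ≡ 60 (mod 101).
u ≡ 60*72 ≡ 78 (mod 101).

78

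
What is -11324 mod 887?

-11324 = -13·887 + 207, so -11324 ≡ 207 (mod 887).

207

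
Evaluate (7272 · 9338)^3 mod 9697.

7272 · 9338 = 67905936 ≡ 7542 (mod 9697)
(7542)^3 ≡ 2248 (mod 9697)

2248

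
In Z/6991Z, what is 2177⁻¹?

By the extended Euclidean algorithm:
6991 = 3·2177 + 460
2177 = 4·460 + 337
460 = 1·337 + 123
337 = 2·123 + 91
123 = 1·91 + 32
91 = 2·32 + 27
32 = 1·27 + 5
27 = 5·5 + 2
5 = 2·2 + 1
2 = 2·1 + 0
gcd(2177, 6991) = 1, so the inverse exists.
Bézout: 1 = 885·6991 − 2842·2177.
So 2177⁻¹ ≡ −2842 ≡ 4149 (mod 6991).

4149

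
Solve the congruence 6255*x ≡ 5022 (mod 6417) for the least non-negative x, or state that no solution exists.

682

gcd(6255, 6417) = 9, and 9 | 5022, so solutions exist.
Divide through by 9: 695*x mod 713 = 558.
695⁻¹ ≡ 198 (mod 713).
x ≡ 198*558 ≡ 682 (mod 713).
The smallest non-negative solution is x = 682.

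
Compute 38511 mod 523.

38511 = 73*523 + 332, so 38511 ≡ 332 (mod 523).

332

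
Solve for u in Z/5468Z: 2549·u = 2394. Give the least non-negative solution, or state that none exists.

1258

gcd(2549, 5468) = 1, so a unique solution mod 5468 exists.
2549⁻¹ ≡ 133 (mod 5468).
u ≡ 133·2394 ≡ 1258 (mod 5468).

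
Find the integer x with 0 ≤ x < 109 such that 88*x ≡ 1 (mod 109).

By the extended Euclidean algorithm:
109 = 1·88 + 21
88 = 4·21 + 4
21 = 5·4 + 1
4 = 4·1 + 0
gcd(88, 109) = 1, so the inverse exists.
Back-substitute for 1:
1 = 1·21 − 5·4
  = −5·88 + 21·21
  = 21·109 − 26·88
So 88⁻¹ ≡ −26 ≡ 83 (mod 109).

83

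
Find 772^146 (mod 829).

676

By square-and-multiply:
146 in binary is 10010010, i.e. 146 = 128 + 16 + 2.
772^1 ≡ 772 (mod 829)
772^2 ≡ 772^2 = 595984 ≡ 762 (mod 829)
772^4 ≡ 762^2 = 580644 ≡ 344 (mod 829)
772^8 ≡ 344^2 = 118336 ≡ 618 (mod 829)
772^16 ≡ 618^2 = 381924 ≡ 584 (mod 829)
772^32 ≡ 584^2 = 341056 ≡ 337 (mod 829)
772^64 ≡ 337^2 = 113569 ≡ 825 (mod 829)
772^128 ≡ 825^2 = 680625 ≡ 16 (mod 829)
772^146 = 772^128 * 772^16 * 772^2 ≡ 16 * 584 * 762 (mod 829).
Accumulate the product:
16 * 584 = 9344 ≡ 225
225 * 762 = 171450 ≡ 676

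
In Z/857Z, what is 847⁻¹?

By the extended Euclidean algorithm:
857 = 1*847 + 10
847 = 84*10 + 7
10 = 1*7 + 3
7 = 2*3 + 1
3 = 3*1 + 0
gcd(847, 857) = 1, so the inverse exists.
Bézout: 1 = −254*857 + 257*847.
So 847⁻¹ ≡ 257 (mod 857).

257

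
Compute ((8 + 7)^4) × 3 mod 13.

8 + 7 = 15 ≡ 2 (mod 13)
(2)^4 ≡ 3 (mod 13)
3 × 3 = 9

9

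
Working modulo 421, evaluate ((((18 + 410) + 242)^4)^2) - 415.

84

18 + 410 = 428 ≡ 7 (mod 421)
7 + 242 = 249
(249)^4 ≡ 366 (mod 421)
(366)^2 ≡ 78 (mod 421)
78 - 415 = -337 ≡ 84 (mod 421)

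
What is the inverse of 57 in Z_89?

Apply the Euclidean algorithm and back-substitute:
89 = 1×57 + 32
57 = 1×32 + 25
32 = 1×25 + 7
25 = 3×7 + 4
7 = 1×4 + 3
4 = 1×3 + 1
3 = 3×1 + 0
gcd(57, 89) = 1, so the inverse exists.
Back-substitute for 1:
1 = 1×4 − 1×3
  = −1×7 + 2×4
  = 2×25 − 7×7
  = −7×32 + 9×25
  = 9×57 − 16×32
  = −16×89 + 25×57
So 57⁻¹ ≡ 25 (mod 89).

25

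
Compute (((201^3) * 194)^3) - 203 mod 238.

197

(201)^3 ≡ 41 (mod 238)
41 * 194 = 7954 ≡ 100 (mod 238)
(100)^3 ≡ 162 (mod 238)
162 - 203 = -41 ≡ 197 (mod 238)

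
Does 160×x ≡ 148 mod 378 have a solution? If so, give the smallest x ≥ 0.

gcd(160, 378) = 2, and 2 | 148, so solutions exist.
Divide through by 2: 80×x ≡ 74 (mod 189).
80⁻¹ ≡ 26 (mod 189).
x ≡ 26×74 ≡ 34 (mod 189).
The smallest non-negative solution is x = 34.

34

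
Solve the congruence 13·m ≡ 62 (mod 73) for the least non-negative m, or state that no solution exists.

gcd(13, 73) = 1, so a unique solution mod 73 exists.
13⁻¹ ≡ 45 (mod 73).
m ≡ 45·62 ≡ 16 (mod 73).

16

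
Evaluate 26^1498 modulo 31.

Using repeated squaring:
1498 in binary is 10111011010, i.e. 1498 = 1024 + 256 + 128 + 64 + 16 + 8 + 2.
26^1 ≡ 26 (mod 31)
26^2 ≡ 26^2 = 676 ≡ 25 (mod 31)
26^4 ≡ 25^2 = 625 ≡ 5 (mod 31)
26^8 ≡ 5^2 = 25 (mod 31)
26^16 ≡ 25^2 = 625 ≡ 5 (mod 31)
26^32 ≡ 5^2 = 25 (mod 31)
26^64 ≡ 25^2 = 625 ≡ 5 (mod 31)
26^128 ≡ 5^2 = 25 (mod 31)
26^256 ≡ 25^2 = 625 ≡ 5 (mod 31)
26^512 ≡ 5^2 = 25 (mod 31)
26^1024 ≡ 25^2 = 625 ≡ 5 (mod 31)
26^1498 = 26^1024 · 26^256 · 26^128 · 26^64 · 26^16 · 26^8 · 26^2 ≡ 5 · 5 · 25 · 5 · 5 · 25 · 25 (mod 31).
Accumulate the product:
5 · 5 = 25
25 · 25 = 625 ≡ 5
5 · 5 = 25
25 · 5 = 125 ≡ 1
1 · 25 = 25
25 · 25 = 625 ≡ 5

5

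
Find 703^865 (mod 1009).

703

865 in binary is 1101100001, i.e. 865 = 512 + 256 + 64 + 32 + 1.
703^1 ≡ 703 (mod 1009)
703^2 ≡ 703^2 = 494209 ≡ 808 (mod 1009)
703^4 ≡ 808^2 = 652864 ≡ 41 (mod 1009)
703^8 ≡ 41^2 = 1681 ≡ 672 (mod 1009)
703^16 ≡ 672^2 = 451584 ≡ 561 (mod 1009)
703^32 ≡ 561^2 = 314721 ≡ 922 (mod 1009)
703^64 ≡ 922^2 = 850084 ≡ 506 (mod 1009)
703^128 ≡ 506^2 = 256036 ≡ 759 (mod 1009)
703^256 ≡ 759^2 = 576081 ≡ 951 (mod 1009)
703^512 ≡ 951^2 = 904401 ≡ 337 (mod 1009)
703^865 = 703^512 * 703^256 * 703^64 * 703^32 * 703^1 ≡ 337 * 951 * 506 * 922 * 703 (mod 1009).
Accumulate the product:
337 * 951 = 320487 ≡ 634
634 * 506 = 320804 ≡ 951
951 * 922 = 876822 ≡ 1
1 * 703 = 703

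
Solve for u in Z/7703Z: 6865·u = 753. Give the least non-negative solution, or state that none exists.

gcd(6865, 7703) = 1, so a unique solution mod 7703 exists.
6865⁻¹ ≡ 1866 (mod 7703).
u ≡ 1866·753 ≡ 3152 (mod 7703).

3152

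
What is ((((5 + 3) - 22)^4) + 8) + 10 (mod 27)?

5 + 3 = 8
8 - 22 = -14 ≡ 13 (mod 27)
(13)^4 ≡ 22 (mod 27)
22 + 8 = 30 ≡ 3 (mod 27)
3 + 10 = 13

13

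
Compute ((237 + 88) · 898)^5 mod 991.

31

237 + 88 = 325
325 · 898 = 291850 ≡ 496 (mod 991)
(496)^5 ≡ 31 (mod 991)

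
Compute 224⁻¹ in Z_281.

69

Apply the Euclidean algorithm and back-substitute:
281 = 1·224 + 57
224 = 3·57 + 53
57 = 1·53 + 4
53 = 13·4 + 1
4 = 4·1 + 0
gcd(224, 281) = 1, so the inverse exists.
Back-substitute for 1:
1 = 1·53 − 13·4
  = −13·57 + 14·53
  = 14·224 − 55·57
  = −55·281 + 69·224
So 224⁻¹ ≡ 69 (mod 281).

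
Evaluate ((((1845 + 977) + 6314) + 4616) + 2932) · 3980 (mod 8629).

1845 + 977 = 2822
2822 + 6314 = 9136 ≡ 507 (mod 8629)
507 + 4616 = 5123
5123 + 2932 = 8055
8055 · 3980 = 32058900 ≡ 2165 (mod 8629)

2165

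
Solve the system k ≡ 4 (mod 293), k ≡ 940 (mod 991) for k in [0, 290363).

179320

293⁻¹ mod 991: 293·115 ≡ 1 (mod 991), so 293⁻¹ ≡ 115.
k = 4 + 293·((940 − 4)·115 mod 991) = 4 + 293·612 = 179320.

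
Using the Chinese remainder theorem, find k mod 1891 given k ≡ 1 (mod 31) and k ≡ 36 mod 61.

31⁻¹ mod 61: 31*2 ≡ 1 (mod 61), so 31⁻¹ ≡ 2.
k = 1 + 31*((36 − 1)*2 mod 61) = 1 + 31*9 = 280.

280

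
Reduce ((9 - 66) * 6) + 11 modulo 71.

9 - 66 = -57 ≡ 14 (mod 71)
14 * 6 = 84 ≡ 13 (mod 71)
13 + 11 = 24

24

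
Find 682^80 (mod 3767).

80 in binary is 1010000, i.e. 80 = 64 + 16.
682^1 ≡ 682 (mod 3767)
682^2 ≡ 682^2 = 465124 ≡ 1783 (mod 3767)
682^4 ≡ 1783^2 = 3179089 ≡ 3508 (mod 3767)
682^8 ≡ 3508^2 = 12306064 ≡ 3042 (mod 3767)
682^16 ≡ 3042^2 = 9253764 ≡ 2012 (mod 3767)
682^32 ≡ 2012^2 = 4048144 ≡ 2386 (mod 3767)
682^64 ≡ 2386^2 = 5692996 ≡ 1059 (mod 3767)
682^80 = 682^64 × 682^16 ≡ 1059 × 2012 (mod 3767).
1059 × 2012 = 2130708 ≡ 2353 (mod 3767).

2353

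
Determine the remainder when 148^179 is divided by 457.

340

By square-and-multiply:
179 in binary is 10110011, i.e. 179 = 128 + 32 + 16 + 2 + 1.
148^1 ≡ 148 (mod 457)
148^2 ≡ 148^2 = 21904 ≡ 425 (mod 457)
148^4 ≡ 425^2 = 180625 ≡ 110 (mod 457)
148^8 ≡ 110^2 = 12100 ≡ 218 (mod 457)
148^16 ≡ 218^2 = 47524 ≡ 453 (mod 457)
148^32 ≡ 453^2 = 205209 ≡ 16 (mod 457)
148^64 ≡ 16^2 = 256 (mod 457)
148^128 ≡ 256^2 = 65536 ≡ 185 (mod 457)
148^179 = 148^128 * 148^32 * 148^16 * 148^2 * 148^1 ≡ 185 * 16 * 453 * 425 * 148 (mod 457).
Accumulate the product:
185 * 16 = 2960 ≡ 218
218 * 453 = 98754 ≡ 42
42 * 425 = 17850 ≡ 27
27 * 148 = 3996 ≡ 340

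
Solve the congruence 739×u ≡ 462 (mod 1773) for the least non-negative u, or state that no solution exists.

gcd(739, 1773) = 1, so a unique solution mod 1773 exists.
739⁻¹ ≡ 595 (mod 1773).
u ≡ 595×462 ≡ 75 (mod 1773).

75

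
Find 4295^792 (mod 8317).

By square-and-multiply:
4295^1 ≡ 4295 (mod 8317)
4295^2 ≡ 4295^2 = 18447025 ≡ 8236 (mod 8317)
4295^4 ≡ 8236^2 = 67831696 ≡ 6561 (mod 8317)
4295^8 ≡ 6561^2 = 43046721 ≡ 6246 (mod 8317)
4295^16 ≡ 6246^2 = 39012516 ≡ 5786 (mod 8317)
4295^32 ≡ 5786^2 = 33477796 ≡ 1871 (mod 8317)
4295^64 ≡ 1871^2 = 3500641 ≡ 7501 (mod 8317)
4295^128 ≡ 7501^2 = 56265001 ≡ 496 (mod 8317)
4295^256 ≡ 496^2 = 246016 ≡ 4823 (mod 8317)
4295^512 ≡ 4823^2 = 23261329 ≡ 6997 (mod 8317)
4295^792 = 4295^512 · 4295^256 · 4295^16 · 4295^8 ≡ 6997 · 4823 · 5786 · 6246 (mod 8317).
Accumulate the product:
6997 · 4823 = 33746531 ≡ 4462
4462 · 5786 = 25817132 ≡ 1164
1164 · 6246 = 7270344 ≡ 1286

1286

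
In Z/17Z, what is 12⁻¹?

10

Run the extended Euclidean algorithm:
17 = 1*12 + 5
12 = 2*5 + 2
5 = 2*2 + 1
2 = 2*1 + 0
gcd(12, 17) = 1, so the inverse exists.
Back-substitute for 1:
1 = 1*5 − 2*2
  = −2*12 + 5*5
  = 5*17 − 7*12
So 12⁻¹ ≡ −7 ≡ 10 (mod 17).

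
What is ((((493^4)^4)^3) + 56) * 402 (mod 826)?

766

(493)^4 ≡ 725 (mod 826)
(725)^4 ≡ 95 (mod 826)
(95)^3 ≡ 813 (mod 826)
813 + 56 = 869 ≡ 43 (mod 826)
43 * 402 = 17286 ≡ 766 (mod 826)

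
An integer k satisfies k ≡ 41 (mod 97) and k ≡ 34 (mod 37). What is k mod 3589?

97⁻¹ mod 37: 97×29 ≡ 1 (mod 37), so 97⁻¹ ≡ 29.
k = 41 + 97×((34 − 41)×29 mod 37) = 41 + 97×19 = 1884.
Check: 1884 mod 97 = 41, 1884 mod 37 = 34. ✓

1884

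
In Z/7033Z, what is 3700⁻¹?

3047

By the extended Euclidean algorithm:
7033 = 1*3700 + 3333
3700 = 1*3333 + 367
3333 = 9*367 + 30
367 = 12*30 + 7
30 = 4*7 + 2
7 = 3*2 + 1
2 = 2*1 + 0
gcd(3700, 7033) = 1, so the inverse exists.
Back-substitute for 1:
1 = 1*7 − 3*2
  = −3*30 + 13*7
  = 13*367 − 159*30
  = −159*3333 + 1444*367
  = 1444*3700 − 1603*3333
  = −1603*7033 + 3047*3700
So 3700⁻¹ ≡ 3047 (mod 7033).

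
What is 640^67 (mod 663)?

Compute successive squares:
67 in binary is 1000011, i.e. 67 = 64 + 2 + 1.
640^1 ≡ 640 (mod 663)
640^2 ≡ 640^2 = 409600 ≡ 529 (mod 663)
640^4 ≡ 529^2 = 279841 ≡ 55 (mod 663)
640^8 ≡ 55^2 = 3025 ≡ 373 (mod 663)
640^16 ≡ 373^2 = 139129 ≡ 562 (mod 663)
640^32 ≡ 562^2 = 315844 ≡ 256 (mod 663)
640^64 ≡ 256^2 = 65536 ≡ 562 (mod 663)
640^67 = 640^64 * 640^2 * 640^1 ≡ 562 * 529 * 640 (mod 663).
Accumulate the product:
562 * 529 = 297298 ≡ 274
274 * 640 = 175360 ≡ 328

328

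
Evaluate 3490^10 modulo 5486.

Using repeated squaring:
10 in binary is 1010, i.e. 10 = 8 + 2.
3490^1 ≡ 3490 (mod 5486)
3490^2 ≡ 3490^2 = 12180100 ≡ 1180 (mod 5486)
3490^4 ≡ 1180^2 = 1392400 ≡ 4442 (mod 5486)
3490^8 ≡ 4442^2 = 19731364 ≡ 3708 (mod 5486)
3490^10 = 3490^8 × 3490^2 ≡ 3708 × 1180 (mod 5486).
3708 × 1180 = 4375440 ≡ 3098 (mod 5486).

3098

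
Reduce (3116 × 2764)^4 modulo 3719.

3627

3116 × 2764 = 8612624 ≡ 3139 (mod 3719)
(3139)^4 ≡ 3627 (mod 3719)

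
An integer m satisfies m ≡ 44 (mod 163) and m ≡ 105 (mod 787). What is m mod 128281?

163⁻¹ mod 787: 163×478 ≡ 1 (mod 787), so 163⁻¹ ≡ 478.
m = 44 + 163×((105 − 44)×478 mod 787) = 44 + 163×39 = 6401.
Check: 6401 mod 163 = 44, 6401 mod 787 = 105. ✓

6401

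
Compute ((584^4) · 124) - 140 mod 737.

336

(584)^4 ≡ 408 (mod 737)
408 · 124 = 50592 ≡ 476 (mod 737)
476 - 140 = 336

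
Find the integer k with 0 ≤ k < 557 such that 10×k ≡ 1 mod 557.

390

By the extended Euclidean algorithm:
557 = 55*10 + 7
10 = 1*7 + 3
7 = 2*3 + 1
3 = 3*1 + 0
gcd(10, 557) = 1, so the inverse exists.
Bézout: 1 = 3*557 − 167*10.
So 10⁻¹ ≡ −167 ≡ 390 (mod 557).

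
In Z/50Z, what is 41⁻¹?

11

By the extended Euclidean algorithm:
50 = 1×41 + 9
41 = 4×9 + 5
9 = 1×5 + 4
5 = 1×4 + 1
4 = 4×1 + 0
gcd(41, 50) = 1, so the inverse exists.
Bézout: 1 = −9×50 + 11×41.
So 41⁻¹ ≡ 11 (mod 50).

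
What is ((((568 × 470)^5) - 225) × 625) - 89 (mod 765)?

201

568 × 470 = 266960 ≡ 740 (mod 765)
(740)^5 ≡ 365 (mod 765)
365 - 225 = 140
140 × 625 = 87500 ≡ 290 (mod 765)
290 - 89 = 201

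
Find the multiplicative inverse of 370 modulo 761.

471

Apply the Euclidean algorithm and back-substitute:
761 = 2·370 + 21
370 = 17·21 + 13
21 = 1·13 + 8
13 = 1·8 + 5
8 = 1·5 + 3
5 = 1·3 + 2
3 = 1·2 + 1
2 = 2·1 + 0
gcd(370, 761) = 1, so the inverse exists.
Back-substitute for 1:
1 = 1·3 − 1·2
  = −1·5 + 2·3
  = 2·8 − 3·5
  = −3·13 + 5·8
  = 5·21 − 8·13
  = −8·370 + 141·21
  = 141·761 − 290·370
So 370⁻¹ ≡ −290 ≡ 471 (mod 761).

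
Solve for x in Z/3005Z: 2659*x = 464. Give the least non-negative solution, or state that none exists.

gcd(2659, 3005) = 1, so a unique solution mod 3005 exists.
2659⁻¹ ≡ 634 (mod 3005).
x ≡ 634*464 ≡ 2691 (mod 3005).

2691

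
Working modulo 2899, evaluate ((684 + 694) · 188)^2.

1391

684 + 694 = 1378
1378 · 188 = 259064 ≡ 1053 (mod 2899)
(1053)^2 ≡ 1391 (mod 2899)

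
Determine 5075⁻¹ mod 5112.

4283

Run the extended Euclidean algorithm:
5112 = 1×5075 + 37
5075 = 137×37 + 6
37 = 6×6 + 1
6 = 6×1 + 0
gcd(5075, 5112) = 1, so the inverse exists.
Bézout: 1 = 823×5112 − 829×5075.
So 5075⁻¹ ≡ −829 ≡ 4283 (mod 5112).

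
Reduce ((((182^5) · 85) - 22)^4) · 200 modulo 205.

(182)^5 ≡ 42 (mod 205)
42 · 85 = 3570 ≡ 85 (mod 205)
85 - 22 = 63
(63)^4 ≡ 146 (mod 205)
146 · 200 = 29200 ≡ 90 (mod 205)

90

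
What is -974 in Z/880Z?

786

-974 = -2*880 + 786, so -974 ≡ 786 (mod 880).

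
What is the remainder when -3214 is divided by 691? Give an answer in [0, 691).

241

-3214 = -5×691 + 241, so -3214 ≡ 241 (mod 691).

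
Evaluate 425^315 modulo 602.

Compute successive squares:
315 in binary is 100111011, i.e. 315 = 256 + 32 + 16 + 8 + 2 + 1.
425^1 ≡ 425 (mod 602)
425^2 ≡ 425^2 = 180625 ≡ 25 (mod 602)
425^4 ≡ 25^2 = 625 ≡ 23 (mod 602)
425^8 ≡ 23^2 = 529 (mod 602)
425^16 ≡ 529^2 = 279841 ≡ 513 (mod 602)
425^32 ≡ 513^2 = 263169 ≡ 95 (mod 602)
425^64 ≡ 95^2 = 9025 ≡ 597 (mod 602)
425^128 ≡ 597^2 = 356409 ≡ 25 (mod 602)
425^256 ≡ 25^2 = 625 ≡ 23 (mod 602)
425^315 = 425^256 * 425^32 * 425^16 * 425^8 * 425^2 * 425^1 ≡ 23 * 95 * 513 * 529 * 25 * 425 (mod 602).
Accumulate the product:
23 * 95 = 2185 ≡ 379
379 * 513 = 194427 ≡ 583
583 * 529 = 308407 ≡ 183
183 * 25 = 4575 ≡ 361
361 * 425 = 153425 ≡ 517

517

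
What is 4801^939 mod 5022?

Using repeated squaring:
939 in binary is 1110101011, i.e. 939 = 512 + 256 + 128 + 32 + 8 + 2 + 1.
4801^1 ≡ 4801 (mod 5022)
4801^2 ≡ 4801^2 = 23049601 ≡ 3643 (mod 5022)
4801^4 ≡ 3643^2 = 13271449 ≡ 3325 (mod 5022)
4801^8 ≡ 3325^2 = 11055625 ≡ 2203 (mod 5022)
4801^16 ≡ 2203^2 = 4853209 ≡ 1957 (mod 5022)
4801^32 ≡ 1957^2 = 3829849 ≡ 3085 (mod 5022)
4801^64 ≡ 3085^2 = 9517225 ≡ 535 (mod 5022)
4801^128 ≡ 535^2 = 286225 ≡ 4993 (mod 5022)
4801^256 ≡ 4993^2 = 24930049 ≡ 841 (mod 5022)
4801^512 ≡ 841^2 = 707281 ≡ 4201 (mod 5022)
4801^939 = 4801^512 · 4801^256 · 4801^128 · 4801^32 · 4801^8 · 4801^2 · 4801^1 ≡ 4201 · 841 · 4993 · 3085 · 2203 · 3643 · 4801 (mod 5022).
Accumulate the product:
4201 · 841 = 3533041 ≡ 2575
2575 · 4993 = 12856975 ≡ 655
655 · 3085 = 2020675 ≡ 1831
1831 · 2203 = 4033693 ≡ 1027
1027 · 3643 = 3741361 ≡ 4993
4993 · 4801 = 23971393 ≡ 1387

1387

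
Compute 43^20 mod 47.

36

20 in binary is 10100, i.e. 20 = 16 + 4.
43^1 ≡ 43 (mod 47)
43^2 ≡ 43^2 = 1849 ≡ 16 (mod 47)
43^4 ≡ 16^2 = 256 ≡ 21 (mod 47)
43^8 ≡ 21^2 = 441 ≡ 18 (mod 47)
43^16 ≡ 18^2 = 324 ≡ 42 (mod 47)
43^20 = 43^16 * 43^4 ≡ 42 * 21 (mod 47).
42 * 21 = 882 ≡ 36 (mod 47).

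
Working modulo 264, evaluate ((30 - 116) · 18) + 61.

97

30 - 116 = -86 ≡ 178 (mod 264)
178 · 18 = 3204 ≡ 36 (mod 264)
36 + 61 = 97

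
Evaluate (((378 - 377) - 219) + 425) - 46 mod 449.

378 - 377 = 1
1 - 219 = -218 ≡ 231 (mod 449)
231 + 425 = 656 ≡ 207 (mod 449)
207 - 46 = 161

161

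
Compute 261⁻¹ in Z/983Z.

Run the extended Euclidean algorithm:
983 = 3×261 + 200
261 = 1×200 + 61
200 = 3×61 + 17
61 = 3×17 + 10
17 = 1×10 + 7
10 = 1×7 + 3
7 = 2×3 + 1
3 = 3×1 + 0
gcd(261, 983) = 1, so the inverse exists.
Bézout: 1 = 77×983 − 290×261.
So 261⁻¹ ≡ −290 ≡ 693 (mod 983).

693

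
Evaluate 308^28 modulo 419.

100

By square-and-multiply:
308^1 ≡ 308 (mod 419)
308^2 ≡ 308^2 = 94864 ≡ 170 (mod 419)
308^4 ≡ 170^2 = 28900 ≡ 408 (mod 419)
308^8 ≡ 408^2 = 166464 ≡ 121 (mod 419)
308^16 ≡ 121^2 = 14641 ≡ 395 (mod 419)
308^28 = 308^16 × 308^8 × 308^4 ≡ 395 × 121 × 408 (mod 419).
Accumulate the product:
395 × 121 = 47795 ≡ 29
29 × 408 = 11832 ≡ 100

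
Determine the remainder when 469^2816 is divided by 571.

Compute successive squares:
469^1 ≡ 469 (mod 571)
469^2 ≡ 469^2 = 219961 ≡ 126 (mod 571)
469^4 ≡ 126^2 = 15876 ≡ 459 (mod 571)
469^8 ≡ 459^2 = 210681 ≡ 553 (mod 571)
469^16 ≡ 553^2 = 305809 ≡ 324 (mod 571)
469^32 ≡ 324^2 = 104976 ≡ 483 (mod 571)
469^64 ≡ 483^2 = 233289 ≡ 321 (mod 571)
469^128 ≡ 321^2 = 103041 ≡ 261 (mod 571)
469^256 ≡ 261^2 = 68121 ≡ 172 (mod 571)
469^512 ≡ 172^2 = 29584 ≡ 463 (mod 571)
469^1024 ≡ 463^2 = 214369 ≡ 244 (mod 571)
469^2048 ≡ 244^2 = 59536 ≡ 152 (mod 571)
469^2816 = 469^2048 × 469^512 × 469^256 ≡ 152 × 463 × 172 (mod 571).
Accumulate the product:
152 × 463 = 70376 ≡ 143
143 × 172 = 24596 ≡ 43

43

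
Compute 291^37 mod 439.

Compute successive squares:
37 in binary is 100101, i.e. 37 = 32 + 4 + 1.
291^1 ≡ 291 (mod 439)
291^2 ≡ 291^2 = 84681 ≡ 393 (mod 439)
291^4 ≡ 393^2 = 154449 ≡ 360 (mod 439)
291^8 ≡ 360^2 = 129600 ≡ 95 (mod 439)
291^16 ≡ 95^2 = 9025 ≡ 245 (mod 439)
291^32 ≡ 245^2 = 60025 ≡ 321 (mod 439)
291^37 = 291^32 × 291^4 × 291^1 ≡ 321 × 360 × 291 (mod 439).
Accumulate the product:
321 × 360 = 115560 ≡ 103
103 × 291 = 29973 ≡ 121

121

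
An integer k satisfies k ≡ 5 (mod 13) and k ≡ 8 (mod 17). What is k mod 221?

13⁻¹ mod 17: 13·4 ≡ 1 (mod 17), so 13⁻¹ ≡ 4.
k = 5 + 13·((8 − 5)·4 mod 17) = 5 + 13·12 = 161.
Check: 161 mod 13 = 5, 161 mod 17 = 8. ✓

161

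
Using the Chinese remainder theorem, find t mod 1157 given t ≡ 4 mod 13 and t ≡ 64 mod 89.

420

13⁻¹ mod 89: 13·48 ≡ 1 (mod 89), so 13⁻¹ ≡ 48.
t = 4 + 13·((64 − 4)·48 mod 89) = 4 + 13·32 = 420.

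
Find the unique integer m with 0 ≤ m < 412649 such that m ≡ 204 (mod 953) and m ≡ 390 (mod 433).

30700

953⁻¹ mod 433: 953*219 ≡ 1 (mod 433), so 953⁻¹ ≡ 219.
m = 204 + 953*((390 − 204)*219 mod 433) = 204 + 953*32 = 30700.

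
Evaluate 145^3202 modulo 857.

836

Compute successive squares:
3202 in binary is 110010000010, i.e. 3202 = 2048 + 1024 + 128 + 2.
145^1 ≡ 145 (mod 857)
145^2 ≡ 145^2 = 21025 ≡ 457 (mod 857)
145^4 ≡ 457^2 = 208849 ≡ 598 (mod 857)
145^8 ≡ 598^2 = 357604 ≡ 235 (mod 857)
145^16 ≡ 235^2 = 55225 ≡ 377 (mod 857)
145^32 ≡ 377^2 = 142129 ≡ 724 (mod 857)
145^64 ≡ 724^2 = 524176 ≡ 549 (mod 857)
145^128 ≡ 549^2 = 301401 ≡ 594 (mod 857)
145^256 ≡ 594^2 = 352836 ≡ 609 (mod 857)
145^512 ≡ 609^2 = 370881 ≡ 657 (mod 857)
145^1024 ≡ 657^2 = 431649 ≡ 578 (mod 857)
145^2048 ≡ 578^2 = 334084 ≡ 711 (mod 857)
145^3202 = 145^2048 * 145^1024 * 145^128 * 145^2 ≡ 711 * 578 * 594 * 457 (mod 857).
Accumulate the product:
711 * 578 = 410958 ≡ 455
455 * 594 = 270270 ≡ 315
315 * 457 = 143955 ≡ 836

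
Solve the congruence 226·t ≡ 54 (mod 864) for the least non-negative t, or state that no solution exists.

27

gcd(226, 864) = 2, and 2 | 54, so solutions exist.
Divide through by 2: 113·t ≡ 27 mod 432.
113⁻¹ ≡ 65 (mod 432).
t ≡ 65·27 ≡ 27 (mod 432).
The smallest non-negative solution is t = 27.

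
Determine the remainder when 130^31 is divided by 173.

Compute successive squares:
31 in binary is 11111, i.e. 31 = 16 + 8 + 4 + 2 + 1.
130^1 ≡ 130 (mod 173)
130^2 ≡ 130^2 = 16900 ≡ 119 (mod 173)
130^4 ≡ 119^2 = 14161 ≡ 148 (mod 173)
130^8 ≡ 148^2 = 21904 ≡ 106 (mod 173)
130^16 ≡ 106^2 = 11236 ≡ 164 (mod 173)
130^31 = 130^16 · 130^8 · 130^4 · 130^2 · 130^1 ≡ 164 · 106 · 148 · 119 · 130 (mod 173).
Accumulate the product:
164 · 106 = 17384 ≡ 84
84 · 148 = 12432 ≡ 149
149 · 119 = 17731 ≡ 85
85 · 130 = 11050 ≡ 151

151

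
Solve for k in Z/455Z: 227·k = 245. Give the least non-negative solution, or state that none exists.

gcd(227, 455) = 1, so a unique solution mod 455 exists.
227⁻¹ ≡ 453 (mod 455).
k ≡ 453·245 ≡ 420 (mod 455).

420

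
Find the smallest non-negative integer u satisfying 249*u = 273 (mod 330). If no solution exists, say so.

gcd(249, 330) = 3, and 3 | 273, so solutions exist.
Divide through by 3: 83*u ≡ 91 (mod 110).
83⁻¹ ≡ 57 (mod 110).
u ≡ 57*91 ≡ 17 (mod 110).
The smallest non-negative solution is u = 17.

17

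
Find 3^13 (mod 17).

12

13 in binary is 1101, i.e. 13 = 8 + 4 + 1.
3^1 ≡ 3 (mod 17)
3^2 ≡ 3^2 = 9 (mod 17)
3^4 ≡ 9^2 = 81 ≡ 13 (mod 17)
3^8 ≡ 13^2 = 169 ≡ 16 (mod 17)
3^13 = 3^8 · 3^4 · 3^1 ≡ 16 · 13 · 3 (mod 17).
Accumulate the product:
16 · 13 = 208 ≡ 4
4 · 3 = 12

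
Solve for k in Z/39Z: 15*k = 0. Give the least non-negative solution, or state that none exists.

0

gcd(15, 39) = 3, and 3 | 0, so solutions exist.
Divide through by 3: 5*k mod 13 = 0.
5⁻¹ ≡ 8 (mod 13).
k ≡ 8*0 ≡ 0 (mod 13).
The smallest non-negative solution is k = 0.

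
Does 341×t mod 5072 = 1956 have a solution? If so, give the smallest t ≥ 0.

gcd(341, 5072) = 1, so a unique solution mod 5072 exists.
341⁻¹ ≡ 3421 (mod 5072).
t ≡ 3421×1956 ≡ 1508 (mod 5072).

1508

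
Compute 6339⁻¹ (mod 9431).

5902

Run the extended Euclidean algorithm:
9431 = 1×6339 + 3092
6339 = 2×3092 + 155
3092 = 19×155 + 147
155 = 1×147 + 8
147 = 18×8 + 3
8 = 2×3 + 2
3 = 1×2 + 1
2 = 2×1 + 0
gcd(6339, 9431) = 1, so the inverse exists.
Bézout: 1 = 2372×9431 − 3529×6339.
So 6339⁻¹ ≡ −3529 ≡ 5902 (mod 9431).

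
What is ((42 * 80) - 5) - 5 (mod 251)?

42 * 80 = 3360 ≡ 97 (mod 251)
97 - 5 = 92
92 - 5 = 87

87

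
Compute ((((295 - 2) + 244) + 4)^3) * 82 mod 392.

295 - 2 = 293
293 + 244 = 537 ≡ 145 (mod 392)
145 + 4 = 149
(149)^3 ≡ 253 (mod 392)
253 * 82 = 20746 ≡ 362 (mod 392)

362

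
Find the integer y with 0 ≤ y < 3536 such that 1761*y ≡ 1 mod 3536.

3536 = 2·1761 + 14
1761 = 125·14 + 11
14 = 1·11 + 3
11 = 3·3 + 2
3 = 1·2 + 1
2 = 2·1 + 0
gcd(1761, 3536) = 1, so the inverse exists.
Bézout: 1 = 629·3536 − 1263·1761.
So 1761⁻¹ ≡ −1263 ≡ 2273 (mod 3536).

2273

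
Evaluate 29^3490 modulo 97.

44

3490 in binary is 110110100010, i.e. 3490 = 2048 + 1024 + 256 + 128 + 32 + 2.
29^1 ≡ 29 (mod 97)
29^2 ≡ 29^2 = 841 ≡ 65 (mod 97)
29^4 ≡ 65^2 = 4225 ≡ 54 (mod 97)
29^8 ≡ 54^2 = 2916 ≡ 6 (mod 97)
29^16 ≡ 6^2 = 36 (mod 97)
29^32 ≡ 36^2 = 1296 ≡ 35 (mod 97)
29^64 ≡ 35^2 = 1225 ≡ 61 (mod 97)
29^128 ≡ 61^2 = 3721 ≡ 35 (mod 97)
29^256 ≡ 35^2 = 1225 ≡ 61 (mod 97)
29^512 ≡ 61^2 = 3721 ≡ 35 (mod 97)
29^1024 ≡ 35^2 = 1225 ≡ 61 (mod 97)
29^2048 ≡ 61^2 = 3721 ≡ 35 (mod 97)
29^3490 = 29^2048 * 29^1024 * 29^256 * 29^128 * 29^32 * 29^2 ≡ 35 * 61 * 61 * 35 * 35 * 65 (mod 97).
Accumulate the product:
35 * 61 = 2135 ≡ 1
1 * 61 = 61
61 * 35 = 2135 ≡ 1
1 * 35 = 35
35 * 65 = 2275 ≡ 44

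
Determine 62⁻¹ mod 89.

56

By the extended Euclidean algorithm:
89 = 1·62 + 27
62 = 2·27 + 8
27 = 3·8 + 3
8 = 2·3 + 2
3 = 1·2 + 1
2 = 2·1 + 0
gcd(62, 89) = 1, so the inverse exists.
Bézout: 1 = 23·89 − 33·62.
So 62⁻¹ ≡ −33 ≡ 56 (mod 89).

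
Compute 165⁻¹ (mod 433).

433 = 2×165 + 103
165 = 1×103 + 62
103 = 1×62 + 41
62 = 1×41 + 21
41 = 1×21 + 20
21 = 1×20 + 1
20 = 20×1 + 0
gcd(165, 433) = 1, so the inverse exists.
Bézout: 1 = −8×433 + 21×165.
So 165⁻¹ ≡ 21 (mod 433).

21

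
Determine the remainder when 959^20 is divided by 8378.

Using repeated squaring:
20 in binary is 10100, i.e. 20 = 16 + 4.
959^1 ≡ 959 (mod 8378)
959^2 ≡ 959^2 = 919681 ≡ 6479 (mod 8378)
959^4 ≡ 6479^2 = 41977441 ≡ 3661 (mod 8378)
959^8 ≡ 3661^2 = 13402921 ≡ 6499 (mod 8378)
959^16 ≡ 6499^2 = 42237001 ≡ 3503 (mod 8378)
959^20 = 959^16 * 959^4 ≡ 3503 * 3661 (mod 8378).
3503 * 3661 = 12824483 ≡ 6143 (mod 8378).

6143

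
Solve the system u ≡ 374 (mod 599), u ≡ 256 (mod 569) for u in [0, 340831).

20740

599⁻¹ mod 569: 599*19 ≡ 1 (mod 569), so 599⁻¹ ≡ 19.
u = 374 + 599*((256 − 374)*19 mod 569) = 374 + 599*34 = 20740.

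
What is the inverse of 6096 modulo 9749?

7630

Run the extended Euclidean algorithm:
9749 = 1*6096 + 3653
6096 = 1*3653 + 2443
3653 = 1*2443 + 1210
2443 = 2*1210 + 23
1210 = 52*23 + 14
23 = 1*14 + 9
14 = 1*9 + 5
9 = 1*5 + 4
5 = 1*4 + 1
4 = 4*1 + 0
gcd(6096, 9749) = 1, so the inverse exists.
Back-substitute for 1:
1 = 1*5 − 1*4
  = −1*9 + 2*5
  = 2*14 − 3*9
  = −3*23 + 5*14
  = 5*1210 − 263*23
  = −263*2443 + 531*1210
  = 531*3653 − 794*2443
  = −794*6096 + 1325*3653
  = 1325*9749 − 2119*6096
So 6096⁻¹ ≡ −2119 ≡ 7630 (mod 9749).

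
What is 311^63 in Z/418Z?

115

Using repeated squaring:
63 in binary is 111111, i.e. 63 = 32 + 16 + 8 + 4 + 2 + 1.
311^1 ≡ 311 (mod 418)
311^2 ≡ 311^2 = 96721 ≡ 163 (mod 418)
311^4 ≡ 163^2 = 26569 ≡ 235 (mod 418)
311^8 ≡ 235^2 = 55225 ≡ 49 (mod 418)
311^16 ≡ 49^2 = 2401 ≡ 311 (mod 418)
311^32 ≡ 311^2 = 96721 ≡ 163 (mod 418)
311^63 = 311^32 · 311^16 · 311^8 · 311^4 · 311^2 · 311^1 ≡ 163 · 311 · 49 · 235 · 163 · 311 (mod 418).
Accumulate the product:
163 · 311 = 50693 ≡ 115
115 · 49 = 5635 ≡ 201
201 · 235 = 47235 ≡ 1
1 · 163 = 163
163 · 311 = 50693 ≡ 115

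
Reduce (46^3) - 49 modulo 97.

93

(46)^3 ≡ 45 (mod 97)
45 - 49 = -4 ≡ 93 (mod 97)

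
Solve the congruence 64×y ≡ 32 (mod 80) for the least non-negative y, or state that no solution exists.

3

gcd(64, 80) = 16, and 16 | 32, so solutions exist.
Divide through by 16: 4×y ≡ 2 (mod 5).
4⁻¹ ≡ 4 (mod 5).
y ≡ 4×2 ≡ 3 (mod 5).
The smallest non-negative solution is y = 3.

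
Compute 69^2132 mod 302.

Using repeated squaring:
69^1 ≡ 69 (mod 302)
69^2 ≡ 69^2 = 4761 ≡ 231 (mod 302)
69^4 ≡ 231^2 = 53361 ≡ 209 (mod 302)
69^8 ≡ 209^2 = 43681 ≡ 193 (mod 302)
69^16 ≡ 193^2 = 37249 ≡ 103 (mod 302)
69^32 ≡ 103^2 = 10609 ≡ 39 (mod 302)
69^64 ≡ 39^2 = 1521 ≡ 11 (mod 302)
69^128 ≡ 11^2 = 121 (mod 302)
69^256 ≡ 121^2 = 14641 ≡ 145 (mod 302)
69^512 ≡ 145^2 = 21025 ≡ 187 (mod 302)
69^1024 ≡ 187^2 = 34969 ≡ 239 (mod 302)
69^2048 ≡ 239^2 = 57121 ≡ 43 (mod 302)
69^2132 = 69^2048 · 69^64 · 69^16 · 69^4 ≡ 43 · 11 · 103 · 209 (mod 302).
Accumulate the product:
43 · 11 = 473 ≡ 171
171 · 103 = 17613 ≡ 97
97 · 209 = 20273 ≡ 39

39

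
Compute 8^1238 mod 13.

Compute successive squares:
1238 in binary is 10011010110, i.e. 1238 = 1024 + 128 + 64 + 16 + 4 + 2.
8^1 ≡ 8 (mod 13)
8^2 ≡ 8^2 = 64 ≡ 12 (mod 13)
8^4 ≡ 12^2 = 144 ≡ 1 (mod 13)
8^8 ≡ 1^2 = 1 (mod 13)
8^16 ≡ 1^2 = 1 (mod 13)
8^32 ≡ 1^2 = 1 (mod 13)
8^64 ≡ 1^2 = 1 (mod 13)
8^128 ≡ 1^2 = 1 (mod 13)
8^256 ≡ 1^2 = 1 (mod 13)
8^512 ≡ 1^2 = 1 (mod 13)
8^1024 ≡ 1^2 = 1 (mod 13)
8^1238 = 8^1024 × 8^128 × 8^64 × 8^16 × 8^4 × 8^2 ≡ 1 × 1 × 1 × 1 × 1 × 12 (mod 13).
Accumulate the product:
1 × 1 = 1
1 × 1 = 1
1 × 1 = 1
1 × 1 = 1
1 × 12 = 12

12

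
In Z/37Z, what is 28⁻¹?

4

Run the extended Euclidean algorithm:
37 = 1*28 + 9
28 = 3*9 + 1
9 = 9*1 + 0
gcd(28, 37) = 1, so the inverse exists.
Bézout: 1 = −3*37 + 4*28.
So 28⁻¹ ≡ 4 (mod 37).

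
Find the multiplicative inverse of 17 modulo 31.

Apply the Euclidean algorithm and back-substitute:
31 = 1*17 + 14
17 = 1*14 + 3
14 = 4*3 + 2
3 = 1*2 + 1
2 = 2*1 + 0
gcd(17, 31) = 1, so the inverse exists.
Back-substitute for 1:
1 = 1*3 − 1*2
  = −1*14 + 5*3
  = 5*17 − 6*14
  = −6*31 + 11*17
So 17⁻¹ ≡ 11 (mod 31).

11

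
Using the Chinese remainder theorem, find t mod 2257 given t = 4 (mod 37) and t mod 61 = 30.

37⁻¹ mod 61: 37·33 ≡ 1 (mod 61), so 37⁻¹ ≡ 33.
t = 4 + 37·((30 − 4)·33 mod 61) = 4 + 37·4 = 152.

152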